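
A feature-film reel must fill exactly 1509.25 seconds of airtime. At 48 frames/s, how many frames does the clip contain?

Frames = 1509.25 × 48 = 72444.

72444 frames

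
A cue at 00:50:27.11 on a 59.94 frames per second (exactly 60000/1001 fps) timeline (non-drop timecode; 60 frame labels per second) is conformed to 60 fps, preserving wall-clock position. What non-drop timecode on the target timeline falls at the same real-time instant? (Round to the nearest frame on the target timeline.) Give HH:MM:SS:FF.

Source frame index: (0×3600 + 50×60 + 27) × 60 + 11 = 181631.
Real time: 181631 / (60000/1001) = 181812631/60000 s.
Target frame: (181812631/60000) × (60) = 181812631/1000 ≈ 181812.631 → 181813.
At 60 labels/s: frame 181813 → 00:50:30:13.

00:50:30:13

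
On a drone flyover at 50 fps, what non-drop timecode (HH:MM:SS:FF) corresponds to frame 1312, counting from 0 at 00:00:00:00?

00:00:26:12

1312 ÷ 50 = 26 full seconds, remainder 12 frames.
26 s = 0 h 0 min 26 s.
Timecode: 00:00:26:12.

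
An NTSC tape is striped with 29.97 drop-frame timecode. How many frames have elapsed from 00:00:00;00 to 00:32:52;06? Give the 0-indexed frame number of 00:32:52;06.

As if non-drop at 30 labels/s: (0 × 3600 + 32 × 60 + 52) × 30 + 6 = 59166.
Minute boundaries passed: 32; those not divisible by 10: 32 − 3 = 29; dropped labels = 2 × 29 = 58.
Actual frame index = 59166 − 58 = 59108.

59108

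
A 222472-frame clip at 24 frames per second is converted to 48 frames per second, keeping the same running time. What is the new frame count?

444944 frames

Target frames = source frames × (target rate / source rate) = 222472 × (48)/(24) = 222472 × 2 = 444944.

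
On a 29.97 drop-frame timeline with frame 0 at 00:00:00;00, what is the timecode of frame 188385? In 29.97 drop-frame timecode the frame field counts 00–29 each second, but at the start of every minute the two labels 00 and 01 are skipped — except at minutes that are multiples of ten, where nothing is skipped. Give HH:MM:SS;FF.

01:44:45;23

Ten DF minutes hold 17982 frames, so frame 188385 lies in block 10 (frames 179820–197801) with 8565 frames into that block.
The block's first minute is 1800 frames and the rest 1798 each; 8565 frames reaches minute 4, so 10 × 18 + 4 × 2 = 188 labels have been skipped so far.
Adding those back, label number 188385 + 188 = 188573 at 30 labels/s is 6285 s + 23 f = 1 h 44 min 45 s frame 23, i.e. 01:44:45;23.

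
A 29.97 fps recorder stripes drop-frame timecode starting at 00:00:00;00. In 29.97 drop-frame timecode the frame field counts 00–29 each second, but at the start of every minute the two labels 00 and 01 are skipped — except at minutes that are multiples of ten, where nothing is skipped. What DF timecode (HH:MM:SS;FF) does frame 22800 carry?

00:12:40;22

Ten DF minutes hold 17982 frames, so frame 22800 lies in block 1 (frames 17982–35963) with 4818 frames into that block.
The block's first minute is 1800 frames and the rest 1798 each; 4818 frames reaches minute 2, so 1 × 18 + 2 × 2 = 22 labels have been skipped so far.
Adding those back, label number 22800 + 22 = 22822 at 30 labels/s is 760 s + 22 f = 0 h 12 min 40 s frame 22, i.e. 00:12:40;22.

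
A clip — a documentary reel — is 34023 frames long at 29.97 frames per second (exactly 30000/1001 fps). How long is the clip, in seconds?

Running time = 34023 / (30000/1001) = 1135.2341 s.

1135.2341 seconds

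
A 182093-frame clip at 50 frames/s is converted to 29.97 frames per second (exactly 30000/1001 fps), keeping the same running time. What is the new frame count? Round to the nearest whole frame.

Frames at target rate = 182093 × (30000/1001) / (50) = 109255800/1001 ≈ 109146.653.
Nearest whole frame: 109147.

109147 frames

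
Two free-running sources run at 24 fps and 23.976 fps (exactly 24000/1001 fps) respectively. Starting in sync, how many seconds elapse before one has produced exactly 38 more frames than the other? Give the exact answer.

19019/12 seconds

The gap grows by |24000/1001 − 24| = 24/1001 frames per second.
Time for a 38-frame gap: 38 ÷ (24/1001) = 19019/12 s.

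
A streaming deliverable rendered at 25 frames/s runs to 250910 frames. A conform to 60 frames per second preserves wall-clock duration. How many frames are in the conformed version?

Target frames = source frames × (target rate / source rate) = 250910 × (60)/(25) = 250910 × 12/5 = 602184.

602184 frames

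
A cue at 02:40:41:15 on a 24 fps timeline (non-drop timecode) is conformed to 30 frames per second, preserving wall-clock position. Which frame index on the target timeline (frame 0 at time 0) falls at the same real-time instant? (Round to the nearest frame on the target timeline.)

frame 289249

Source frame index: (2×3600 + 40×60 + 41) × 24 + 15 = 231399.
Real time: 231399 / (24) = 77133/8 s.
Target frame: (77133/8) × (30) = 1156995/4 ≈ 289248.750 → 289249.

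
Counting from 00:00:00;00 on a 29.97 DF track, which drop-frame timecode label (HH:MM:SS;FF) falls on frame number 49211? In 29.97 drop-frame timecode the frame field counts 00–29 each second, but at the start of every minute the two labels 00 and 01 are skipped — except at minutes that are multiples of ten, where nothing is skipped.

Each 10-minute DF block holds 10 × 60 × 30 − 9 × 2 = 17982 frames. 49211 ÷ 17982 → 2 full blocks, remainder 13247.
Within the partial block the first minute is 1800 frames and each further minute 1798, so 7 further minute boundaries passed. Total skipped labels = 18 × 2 + 2 × 7 = 50.
Non-drop label index = 49211 + 50 = 49261; at 30 labels/s that is 00:27:22:01, i.e. DF 00:27:22;01.

00:27:22;01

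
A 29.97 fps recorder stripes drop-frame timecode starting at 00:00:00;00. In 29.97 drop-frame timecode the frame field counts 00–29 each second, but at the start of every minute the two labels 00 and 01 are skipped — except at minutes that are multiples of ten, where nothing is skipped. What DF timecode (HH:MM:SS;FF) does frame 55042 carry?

00:30:36;16

Ten DF minutes hold 17982 frames, so frame 55042 lies in block 3 (frames 53946–71927) with 1096 frames into that block.
The block's first minute is 1800 frames and the rest 1798 each; 1096 frames reaches minute 0, so 3 × 18 + 0 × 2 = 54 labels have been skipped so far.
Adding those back, label number 55042 + 54 = 55096 at 30 labels/s is 1836 s + 16 f = 0 h 30 min 36 s frame 16, i.e. 00:30:36;16.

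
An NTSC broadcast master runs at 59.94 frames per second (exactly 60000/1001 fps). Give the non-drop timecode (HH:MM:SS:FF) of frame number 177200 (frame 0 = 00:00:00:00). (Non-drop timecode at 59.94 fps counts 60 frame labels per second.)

177200 ÷ 60 = 2953 full seconds, remainder 20 frames.
2953 s = 0 h 49 min 13 s.
Timecode: 00:49:13:20.

00:49:13:20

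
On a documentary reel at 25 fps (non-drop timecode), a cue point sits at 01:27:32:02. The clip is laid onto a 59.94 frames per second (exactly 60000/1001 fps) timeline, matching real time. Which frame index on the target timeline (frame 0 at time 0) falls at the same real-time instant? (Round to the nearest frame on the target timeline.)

Source frame index: (1×3600 + 27×60 + 32) × 25 + 2 = 131302.
Real time: 131302 / (25) = 131302/25 s.
Target frame: (131302/25) × (60000/1001) = 315124800/1001 ≈ 314809.990 → 314810.

frame 314810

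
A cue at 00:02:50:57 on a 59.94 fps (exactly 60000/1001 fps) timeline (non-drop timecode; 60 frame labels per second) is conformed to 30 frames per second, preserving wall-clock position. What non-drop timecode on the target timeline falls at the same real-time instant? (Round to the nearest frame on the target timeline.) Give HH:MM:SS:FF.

Source frame index: (0×3600 + 2×60 + 50) × 60 + 57 = 10257.
Real time: 10257 / (60000/1001) = 3422419/20000 s.
Target frame: (3422419/20000) × (30) = 10267257/2000 ≈ 5133.628 → 5134.
At 30 labels/s: frame 5134 → 00:02:51:04.

00:02:51:04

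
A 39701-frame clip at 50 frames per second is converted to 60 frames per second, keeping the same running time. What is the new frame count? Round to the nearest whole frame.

47641 frames

Frames at target rate = 39701 × (60) / (50) = 238206/5 ≈ 47641.200.
Nearest whole frame: 47641.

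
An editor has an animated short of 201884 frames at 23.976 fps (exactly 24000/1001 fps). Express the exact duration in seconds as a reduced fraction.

50521471/6000 seconds

Running time = 201884 ÷ (24000/1001) = 201884 × 1001/24000 = 50521471/6000 s.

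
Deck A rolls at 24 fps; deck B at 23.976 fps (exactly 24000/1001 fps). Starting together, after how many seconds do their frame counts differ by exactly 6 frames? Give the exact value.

The gap grows by |24000/1001 − 24| = 24/1001 frames per second.
Time for a 6-frame gap: 6 ÷ (24/1001) = 250.25 s.

250.25 seconds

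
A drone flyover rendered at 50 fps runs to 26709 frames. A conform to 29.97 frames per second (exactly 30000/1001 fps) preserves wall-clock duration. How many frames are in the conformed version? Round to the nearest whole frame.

16009 frames

Frames at target rate = 26709 × (30000/1001) / (50) = 16025400/1001 ≈ 16009.391.
Nearest whole frame: 16009.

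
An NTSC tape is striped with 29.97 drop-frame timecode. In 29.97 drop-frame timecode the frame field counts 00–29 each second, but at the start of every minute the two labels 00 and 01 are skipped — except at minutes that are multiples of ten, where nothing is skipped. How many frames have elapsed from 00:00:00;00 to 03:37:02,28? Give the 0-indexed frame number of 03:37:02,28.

390296

As if non-drop at 30 labels/s: (3 × 3600 + 37 × 60 + 2) × 30 + 28 = 390688.
Minute boundaries passed: 217; those not divisible by 10: 217 − 21 = 196; dropped labels = 2 × 196 = 392.
Actual frame index = 390688 − 392 = 390296.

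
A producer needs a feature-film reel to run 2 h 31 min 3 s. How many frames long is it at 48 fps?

2 h 31 min 3 s = 9063 s.
Frames = 9063 × 48 = 435024.

435024 frames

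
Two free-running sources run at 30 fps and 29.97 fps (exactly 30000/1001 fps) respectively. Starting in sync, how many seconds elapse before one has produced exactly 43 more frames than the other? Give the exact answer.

43043/30 seconds

The gap grows by |30000/1001 − 30| = 30/1001 frames per second.
Time for a 43-frame gap: 43 ÷ (30/1001) = 43043/30 s.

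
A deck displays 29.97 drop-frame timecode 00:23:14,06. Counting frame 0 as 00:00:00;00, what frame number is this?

Complete 10-minute blocks: 2, each 17982 frames → 35964.
Remaining 3 whole minutes in the current block: 1800 + 2 × 1798 = 5396 frames.
Within the current minute: 14 × 30 + 6 − 2 = 424 (labels ;00/;01 skipped at this minute). Total = 35964 + 5396 + 424 = 41784.

41784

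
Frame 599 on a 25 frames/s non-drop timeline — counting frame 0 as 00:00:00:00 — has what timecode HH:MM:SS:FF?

00:00:23:24

599 ÷ 25 = 23 full seconds, remainder 24 frames.
23 s = 0 h 0 min 23 s.
Timecode: 00:00:23:24.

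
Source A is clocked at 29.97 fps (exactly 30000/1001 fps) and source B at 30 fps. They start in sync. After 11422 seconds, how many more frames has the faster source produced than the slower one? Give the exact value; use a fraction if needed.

342660/1001 frames

A emits 30000/1001 × 11422 = 342660000/1001 frames; B emits 30 × 11422 = 342660.
Difference = 342660/1001 frames (≈ 342.3177); B is ahead of A.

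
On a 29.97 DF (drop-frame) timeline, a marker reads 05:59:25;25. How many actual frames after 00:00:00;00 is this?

646327

As if non-drop at 30 labels/s: (5 × 3600 + 59 × 60 + 25) × 30 + 25 = 646975.
Minute boundaries passed: 359; those not divisible by 10: 359 − 35 = 324; dropped labels = 2 × 324 = 648.
Actual frame index = 646975 − 648 = 646327.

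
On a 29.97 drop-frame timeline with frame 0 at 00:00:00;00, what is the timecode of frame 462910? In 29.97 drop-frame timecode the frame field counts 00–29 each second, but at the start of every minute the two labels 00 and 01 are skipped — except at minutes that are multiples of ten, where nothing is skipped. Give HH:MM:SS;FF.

04:17:25;24

Ten DF minutes hold 17982 frames, so frame 462910 lies in block 25 (frames 449550–467531) with 13360 frames into that block.
The block's first minute is 1800 frames and the rest 1798 each; 13360 frames reaches minute 7, so 25 × 18 + 7 × 2 = 464 labels have been skipped so far.
Adding those back, label number 462910 + 464 = 463374 at 30 labels/s is 15445 s + 24 f = 4 h 17 min 25 s frame 24, i.e. 04:17:25;24.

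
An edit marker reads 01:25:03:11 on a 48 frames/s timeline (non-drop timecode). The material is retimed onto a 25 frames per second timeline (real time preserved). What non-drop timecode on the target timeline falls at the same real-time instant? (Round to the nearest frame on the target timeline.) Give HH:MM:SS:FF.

01:25:03:06

Source frame index: (1×3600 + 25×60 + 3) × 48 + 11 = 244955.
Real time: 244955 / (48) = 244955/48 s.
Target frame: (244955/48) × (25) = 6123875/48 ≈ 127580.729 → 127581.
At 25 labels/s: frame 127581 → 01:25:03:06.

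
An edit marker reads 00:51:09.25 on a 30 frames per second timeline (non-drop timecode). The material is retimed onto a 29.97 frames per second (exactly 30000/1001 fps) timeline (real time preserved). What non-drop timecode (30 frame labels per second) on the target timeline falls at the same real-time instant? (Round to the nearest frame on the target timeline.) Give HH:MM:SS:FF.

Source frame index: (0×3600 + 51×60 + 9) × 30 + 25 = 92095.
Real time: 92095 / (30) = 18419/6 s.
Target frame: (18419/6) × (30000/1001) = 92095000/1001 ≈ 92002.997 → 92003.
At 30 labels/s: frame 92003 → 00:51:06:23.

00:51:06:23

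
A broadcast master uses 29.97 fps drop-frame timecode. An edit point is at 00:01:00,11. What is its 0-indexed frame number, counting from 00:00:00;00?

1809

As if non-drop at 30 labels/s: (0 × 3600 + 1 × 60 + 0) × 30 + 11 = 1811.
Minute boundaries passed: 1; those not divisible by 10: 1 − 0 = 1; dropped labels = 2 × 1 = 2.
Actual frame index = 1811 − 2 = 1809.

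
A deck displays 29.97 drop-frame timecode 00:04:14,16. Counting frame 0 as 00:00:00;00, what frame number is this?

7628

Complete 10-minute blocks: 0, each 17982 frames → 0.
Remaining 4 whole minutes in the current block: 1800 + 3 × 1798 = 7194 frames.
Within the current minute: 14 × 30 + 16 − 2 = 434 (labels ;00/;01 skipped at this minute). Total = 0 + 7194 + 434 = 7628.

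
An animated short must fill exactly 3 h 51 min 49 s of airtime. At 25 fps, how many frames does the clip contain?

3 h 51 min 49 s = 13909 s.
Frames = 13909 × 25 = 347725.

347725 frames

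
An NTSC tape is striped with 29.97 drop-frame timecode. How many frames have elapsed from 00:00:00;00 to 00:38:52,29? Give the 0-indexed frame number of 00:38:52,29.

Complete 10-minute blocks: 3, each 17982 frames → 53946.
Remaining 8 whole minutes in the current block: 1800 + 7 × 1798 = 14386 frames.
Within the current minute: 52 × 30 + 29 − 2 = 1587 (labels ;00/;01 skipped at this minute). Total = 53946 + 14386 + 1587 = 69919.

69919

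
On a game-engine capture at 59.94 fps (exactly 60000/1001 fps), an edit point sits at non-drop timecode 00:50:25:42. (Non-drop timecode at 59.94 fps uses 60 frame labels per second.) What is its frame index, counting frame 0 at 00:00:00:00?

Total seconds to the label: (0 × 3600 + 50 × 60 + 25) = 3025.
Frame index = 3025 × 60 + 42 = 181542.

frame 181542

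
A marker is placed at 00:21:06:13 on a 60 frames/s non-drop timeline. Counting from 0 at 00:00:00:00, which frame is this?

frame 75973

Total seconds to the label: (0 × 3600 + 21 × 60 + 6) = 1266.
Frame index = 1266 × 60 + 13 = 75973.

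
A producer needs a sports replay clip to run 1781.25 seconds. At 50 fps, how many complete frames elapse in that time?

89062 frames

Frames = 1781.25 × 50 = 178125/2 ≈ 89062.5000.
Complete frames: 89062.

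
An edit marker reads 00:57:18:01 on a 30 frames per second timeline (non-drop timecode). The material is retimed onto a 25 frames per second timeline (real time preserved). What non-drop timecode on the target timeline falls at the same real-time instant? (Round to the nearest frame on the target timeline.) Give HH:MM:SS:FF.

00:57:18:01

Source frame index: (0×3600 + 57×60 + 18) × 30 + 1 = 103141.
Real time: 103141 / (30) = 103141/30 s.
Target frame: (103141/30) × (25) = 515705/6 ≈ 85950.833 → 85951.
At 25 labels/s: frame 85951 → 00:57:18:01.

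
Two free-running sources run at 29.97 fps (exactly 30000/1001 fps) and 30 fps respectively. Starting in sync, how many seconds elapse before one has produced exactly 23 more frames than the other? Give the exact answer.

The gap grows by |30 − 30000/1001| = 30/1001 frames per second.
Time for a 23-frame gap: 23 ÷ (30/1001) = 23023/30 s.

23023/30 seconds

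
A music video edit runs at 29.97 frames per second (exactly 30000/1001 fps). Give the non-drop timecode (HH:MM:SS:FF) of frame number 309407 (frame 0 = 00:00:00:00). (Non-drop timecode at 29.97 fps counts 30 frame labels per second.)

02:51:53:17

309407 ÷ 30 = 10313 full seconds, remainder 17 frames.
10313 s = 2 h 51 min 53 s.
Timecode: 02:51:53:17.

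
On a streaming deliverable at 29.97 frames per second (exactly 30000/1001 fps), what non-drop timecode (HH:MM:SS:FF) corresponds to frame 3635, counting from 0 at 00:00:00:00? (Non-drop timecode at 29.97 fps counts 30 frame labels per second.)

00:02:01:05

3635 ÷ 30 = 121 full seconds, remainder 5 frames.
121 s = 0 h 2 min 1 s.
Timecode: 00:02:01:05.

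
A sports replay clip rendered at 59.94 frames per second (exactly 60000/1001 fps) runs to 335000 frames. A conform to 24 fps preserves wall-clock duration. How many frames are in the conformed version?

134134 frames

Target frames = source frames × (target rate / source rate) = 335000 × (24)/(60000/1001) = 335000 × 1001/2500 = 134134.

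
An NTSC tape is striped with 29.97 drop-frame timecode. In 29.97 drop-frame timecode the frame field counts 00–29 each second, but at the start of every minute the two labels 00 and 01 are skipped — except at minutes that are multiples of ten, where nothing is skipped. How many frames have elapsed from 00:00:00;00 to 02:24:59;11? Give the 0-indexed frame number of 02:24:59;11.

Complete 10-minute blocks: 14, each 17982 frames → 251748.
Remaining 4 whole minutes in the current block: 1800 + 3 × 1798 = 7194 frames.
Within the current minute: 59 × 30 + 11 − 2 = 1779 (labels ;00/;01 skipped at this minute). Total = 251748 + 7194 + 1779 = 260721.

260721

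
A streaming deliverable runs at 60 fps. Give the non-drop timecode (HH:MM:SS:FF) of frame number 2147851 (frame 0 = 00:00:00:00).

09:56:37:31

2147851 ÷ 60 = 35797 full seconds, remainder 31 frames.
35797 s = 9 h 56 min 37 s.
Timecode: 09:56:37:31.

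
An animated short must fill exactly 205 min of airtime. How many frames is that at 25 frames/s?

307500 frames

205 min = 12300 s.
Frames = 12300 × 25 = 307500.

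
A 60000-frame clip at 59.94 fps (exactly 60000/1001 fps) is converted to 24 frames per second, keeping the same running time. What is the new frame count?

24024 frames

Target frames = source frames × (target rate / source rate) = 60000 × (24)/(60000/1001) = 60000 × 1001/2500 = 24024.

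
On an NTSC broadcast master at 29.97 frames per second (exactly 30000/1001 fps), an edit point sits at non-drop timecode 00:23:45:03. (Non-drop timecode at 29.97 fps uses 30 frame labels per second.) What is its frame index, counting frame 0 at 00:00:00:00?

42753

Total seconds to the label: (0 × 3600 + 23 × 60 + 45) = 1425.
Frame index = 1425 × 30 + 3 = 42753.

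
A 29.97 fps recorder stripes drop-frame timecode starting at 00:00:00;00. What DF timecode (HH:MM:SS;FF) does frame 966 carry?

00:00:32;06

Each 10-minute DF block holds 10 × 60 × 30 − 9 × 2 = 17982 frames. 966 ÷ 17982 → 0 full blocks, remainder 966.
Within the partial block the first minute is 1800 frames and each further minute 1798, so 0 further minute boundaries passed. Total skipped labels = 18 × 0 + 2 × 0 = 0.
Non-drop label index = 966 + 0 = 966; at 30 labels/s that is 00:00:32:06, i.e. DF 00:00:32;06.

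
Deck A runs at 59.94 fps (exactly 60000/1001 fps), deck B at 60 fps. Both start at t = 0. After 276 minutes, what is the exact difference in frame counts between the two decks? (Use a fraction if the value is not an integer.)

276 min = 16560 s.
A emits 60000/1001 × 16560 = 993600000/1001 frames; B emits 60 × 16560 = 993600.
Difference = 993600/1001 frames (≈ 992.6074); B is ahead of A.

993600/1001 frames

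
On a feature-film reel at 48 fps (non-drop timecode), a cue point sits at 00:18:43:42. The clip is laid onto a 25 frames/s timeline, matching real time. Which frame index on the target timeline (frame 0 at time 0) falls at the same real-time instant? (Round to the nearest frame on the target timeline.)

Source frame index: (0×3600 + 18×60 + 43) × 48 + 42 = 53946.
Real time: 53946 / (48) = 8991/8 s.
Target frame: (8991/8) × (25) = 224775/8 ≈ 28096.875 → 28097.

frame 28097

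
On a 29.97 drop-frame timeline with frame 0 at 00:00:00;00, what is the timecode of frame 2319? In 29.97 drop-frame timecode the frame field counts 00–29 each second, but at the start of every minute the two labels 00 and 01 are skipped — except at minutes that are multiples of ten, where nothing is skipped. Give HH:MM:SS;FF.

Ten DF minutes hold 17982 frames, so frame 2319 lies in block 0 (frames 0–17981) with 2319 frames into that block.
The block's first minute is 1800 frames and the rest 1798 each; 2319 frames reaches minute 1, so 0 × 18 + 1 × 2 = 2 labels have been skipped so far.
Adding those back, label number 2319 + 2 = 2321 at 30 labels/s is 77 s + 11 f = 0 h 1 min 17 s frame 11, i.e. 00:01:17;11.

00:01:17;11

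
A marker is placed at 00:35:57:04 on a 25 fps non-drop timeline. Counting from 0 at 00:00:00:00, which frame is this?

Total seconds to the label: (0 × 3600 + 35 × 60 + 57) = 2157.
Frame index = 2157 × 25 + 4 = 53929.

53929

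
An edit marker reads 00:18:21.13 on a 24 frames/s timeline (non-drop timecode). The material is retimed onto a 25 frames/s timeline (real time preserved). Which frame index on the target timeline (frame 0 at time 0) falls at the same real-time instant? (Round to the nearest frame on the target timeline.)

frame 27539

Source frame index: (0×3600 + 18×60 + 21) × 24 + 13 = 26437.
Real time: 26437 / (24) = 26437/24 s.
Target frame: (26437/24) × (25) = 660925/24 ≈ 27538.542 → 27539.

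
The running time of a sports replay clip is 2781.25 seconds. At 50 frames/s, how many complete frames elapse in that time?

Frames = 2781.25 × 50 = 278125/2 ≈ 139062.5000.
Complete frames: 139062.

139062 frames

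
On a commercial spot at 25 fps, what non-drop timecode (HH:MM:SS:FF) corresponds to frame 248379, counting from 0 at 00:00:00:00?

02:45:35:04

248379 ÷ 25 = 9935 full seconds, remainder 4 frames.
9935 s = 2 h 45 min 35 s.
Timecode: 02:45:35:04.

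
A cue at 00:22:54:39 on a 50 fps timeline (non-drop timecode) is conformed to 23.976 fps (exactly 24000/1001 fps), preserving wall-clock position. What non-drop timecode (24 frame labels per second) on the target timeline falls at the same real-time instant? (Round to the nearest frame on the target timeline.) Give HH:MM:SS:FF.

00:22:53:10

Source frame index: (0×3600 + 22×60 + 54) × 50 + 39 = 68739.
Real time: 68739 / (50) = 68739/50 s.
Target frame: (68739/50) × (24000/1001) = 2999520/91 ≈ 32961.758 → 32962.
At 24 labels/s: frame 32962 → 00:22:53:10.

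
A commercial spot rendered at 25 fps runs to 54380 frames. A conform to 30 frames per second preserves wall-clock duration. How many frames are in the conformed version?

65256 frames

Target frames = source frames × (target rate / source rate) = 54380 × (30)/(25) = 54380 × 6/5 = 65256.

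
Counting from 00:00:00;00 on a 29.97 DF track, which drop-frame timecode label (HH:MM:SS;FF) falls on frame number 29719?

Each 10-minute DF block holds 10 × 60 × 30 − 9 × 2 = 17982 frames. 29719 ÷ 17982 → 1 full block, remainder 11737.
Within the partial block the first minute is 1800 frames and each further minute 1798, so 6 further minute boundaries passed. Total skipped labels = 18 × 1 + 2 × 6 = 30.
Non-drop label index = 29719 + 30 = 29749; at 30 labels/s that is 00:16:31:19, i.e. DF 00:16:31;19.

00:16:31;19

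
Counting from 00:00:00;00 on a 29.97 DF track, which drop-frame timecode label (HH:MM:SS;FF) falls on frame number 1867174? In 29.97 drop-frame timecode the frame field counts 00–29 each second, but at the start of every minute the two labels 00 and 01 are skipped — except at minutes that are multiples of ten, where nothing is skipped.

17:18:21;14

Ten DF minutes hold 17982 frames, so frame 1867174 lies in block 103 (frames 1852146–1870127) with 15028 frames into that block.
The block's first minute is 1800 frames and the rest 1798 each; 15028 frames reaches minute 8, so 103 × 18 + 8 × 2 = 1870 labels have been skipped so far.
Adding those back, label number 1867174 + 1870 = 1869044 at 30 labels/s is 62301 s + 14 f = 17 h 18 min 21 s frame 14, i.e. 17:18:21;14.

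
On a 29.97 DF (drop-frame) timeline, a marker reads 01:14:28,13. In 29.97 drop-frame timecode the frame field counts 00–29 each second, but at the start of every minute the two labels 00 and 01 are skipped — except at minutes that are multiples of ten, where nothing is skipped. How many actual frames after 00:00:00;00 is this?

133919

As if non-drop at 30 labels/s: (1 × 3600 + 14 × 60 + 28) × 30 + 13 = 134053.
Minute boundaries passed: 74; those not divisible by 10: 74 − 7 = 67; dropped labels = 2 × 67 = 134.
Actual frame index = 134053 − 134 = 133919.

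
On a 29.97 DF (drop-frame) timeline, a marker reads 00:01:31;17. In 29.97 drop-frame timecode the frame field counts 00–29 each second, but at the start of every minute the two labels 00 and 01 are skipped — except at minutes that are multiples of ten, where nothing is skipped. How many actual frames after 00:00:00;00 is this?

As if non-drop at 30 labels/s: (0 × 3600 + 1 × 60 + 31) × 30 + 17 = 2747.
Minute boundaries passed: 1; those not divisible by 10: 1 − 0 = 1; dropped labels = 2 × 1 = 2.
Actual frame index = 2747 − 2 = 2745.

2745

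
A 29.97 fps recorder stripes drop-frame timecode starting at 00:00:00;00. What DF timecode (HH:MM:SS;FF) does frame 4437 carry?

00:02:28;01

Each 10-minute DF block holds 10 × 60 × 30 − 9 × 2 = 17982 frames. 4437 ÷ 17982 → 0 full blocks, remainder 4437.
Within the partial block the first minute is 1800 frames and each further minute 1798, so 2 further minute boundaries passed. Total skipped labels = 18 × 0 + 2 × 2 = 4.
Non-drop label index = 4437 + 4 = 4441; at 30 labels/s that is 00:02:28:01, i.e. DF 00:02:28;01.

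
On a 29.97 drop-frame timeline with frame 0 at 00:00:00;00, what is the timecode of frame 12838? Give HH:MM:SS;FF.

00:07:08;12

Each 10-minute DF block holds 10 × 60 × 30 − 9 × 2 = 17982 frames. 12838 ÷ 17982 → 0 full blocks, remainder 12838.
Within the partial block the first minute is 1800 frames and each further minute 1798, so 7 further minute boundaries passed. Total skipped labels = 18 × 0 + 2 × 7 = 14.
Non-drop label index = 12838 + 14 = 12852; at 30 labels/s that is 00:07:08:12, i.e. DF 00:07:08;12.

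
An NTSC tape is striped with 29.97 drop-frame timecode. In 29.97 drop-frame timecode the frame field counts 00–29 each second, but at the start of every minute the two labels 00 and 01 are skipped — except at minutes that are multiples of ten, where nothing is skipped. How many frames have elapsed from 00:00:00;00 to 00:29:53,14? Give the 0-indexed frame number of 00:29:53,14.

As if non-drop at 30 labels/s: (0 × 3600 + 29 × 60 + 53) × 30 + 14 = 53804.
Minute boundaries passed: 29; those not divisible by 10: 29 − 2 = 27; dropped labels = 2 × 27 = 54.
Actual frame index = 53804 − 54 = 53750.

53750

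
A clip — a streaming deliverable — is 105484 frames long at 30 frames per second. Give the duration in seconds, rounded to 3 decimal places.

Running time = 105484 × 1/30 = 52742/15 s ≈ 3516.133 s.

3516.133 seconds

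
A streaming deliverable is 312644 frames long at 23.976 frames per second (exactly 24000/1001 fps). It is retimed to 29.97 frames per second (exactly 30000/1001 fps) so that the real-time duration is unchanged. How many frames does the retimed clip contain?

390805 frames

Target frames = source frames × (target rate / source rate) = 312644 × (30000/1001)/(24000/1001) = 312644 × 5/4 = 390805.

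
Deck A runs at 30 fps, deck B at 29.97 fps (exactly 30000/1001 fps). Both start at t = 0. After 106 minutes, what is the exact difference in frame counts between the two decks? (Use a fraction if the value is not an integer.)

106 min = 6360 s.
A emits 30 × 6360 = 190800 frames; B emits 30000/1001 × 6360 = 190800000/1001.
Difference = 190800/1001 frames (≈ 190.6094); B is behind A.

190800/1001 frames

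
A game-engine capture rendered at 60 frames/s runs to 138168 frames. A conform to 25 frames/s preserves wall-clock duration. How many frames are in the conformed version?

Target frames = source frames × (target rate / source rate) = 138168 × (25)/(60) = 138168 × 5/12 = 57570.

57570 frames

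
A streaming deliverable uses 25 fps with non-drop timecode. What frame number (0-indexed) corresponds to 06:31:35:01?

Total seconds to the label: (6 × 3600 + 31 × 60 + 35) = 23495.
Frame index = 23495 × 25 + 1 = 587376.

587376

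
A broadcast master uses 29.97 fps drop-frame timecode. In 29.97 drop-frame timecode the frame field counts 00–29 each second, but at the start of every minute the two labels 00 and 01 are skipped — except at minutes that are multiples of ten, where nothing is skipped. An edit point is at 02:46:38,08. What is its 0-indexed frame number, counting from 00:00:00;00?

As if non-drop at 30 labels/s: (2 × 3600 + 46 × 60 + 38) × 30 + 8 = 299948.
Minute boundaries passed: 166; those not divisible by 10: 166 − 16 = 150; dropped labels = 2 × 150 = 300.
Actual frame index = 299948 − 300 = 299648.

299648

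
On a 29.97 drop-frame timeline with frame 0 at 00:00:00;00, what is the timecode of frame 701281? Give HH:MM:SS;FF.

Ten DF minutes hold 17982 frames, so frame 701281 lies in block 38 (frames 683316–701297) with 17965 frames into that block.
The block's first minute is 1800 frames and the rest 1798 each; 17965 frames reaches minute 9, so 38 × 18 + 9 × 2 = 702 labels have been skipped so far.
Adding those back, label number 701281 + 702 = 701983 at 30 labels/s is 23399 s + 13 f = 6 h 29 min 59 s frame 13, i.e. 06:29:59;13.

06:29:59;13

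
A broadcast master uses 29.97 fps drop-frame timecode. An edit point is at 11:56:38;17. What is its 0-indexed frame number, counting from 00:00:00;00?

1288667

Complete 10-minute blocks: 71, each 17982 frames → 1276722.
Remaining 6 whole minutes in the current block: 1800 + 5 × 1798 = 10790 frames.
Within the current minute: 38 × 30 + 17 − 2 = 1155 (labels ;00/;01 skipped at this minute). Total = 1276722 + 10790 + 1155 = 1288667.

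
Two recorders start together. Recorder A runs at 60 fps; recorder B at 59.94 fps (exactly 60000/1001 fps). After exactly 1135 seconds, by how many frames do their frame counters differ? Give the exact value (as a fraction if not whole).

68100/1001 frames

A emits 60 × 1135 = 68100 frames; B emits 60000/1001 × 1135 = 68100000/1001.
Difference = 68100/1001 frames (≈ 68.0320); B is behind A.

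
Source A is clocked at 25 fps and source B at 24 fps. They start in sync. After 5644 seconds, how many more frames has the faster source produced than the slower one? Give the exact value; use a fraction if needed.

5644 frames

A emits 25 × 5644 = 141100 frames; B emits 24 × 5644 = 135456.
Difference = 5644 frames; B is behind A.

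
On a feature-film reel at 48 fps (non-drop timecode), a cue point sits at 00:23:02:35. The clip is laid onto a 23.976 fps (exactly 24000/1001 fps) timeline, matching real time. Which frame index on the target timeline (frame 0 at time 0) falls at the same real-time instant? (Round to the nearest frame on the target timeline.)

frame 33152

Source frame index: (0×3600 + 23×60 + 2) × 48 + 35 = 66371.
Real time: 66371 / (48) = 66371/48 s.
Target frame: (66371/48) × (24000/1001) = 33185500/1001 ≈ 33152.348 → 33152.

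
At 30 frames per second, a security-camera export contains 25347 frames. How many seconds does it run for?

Running time = 25347 / (30) = 844.9 s.

844.9 seconds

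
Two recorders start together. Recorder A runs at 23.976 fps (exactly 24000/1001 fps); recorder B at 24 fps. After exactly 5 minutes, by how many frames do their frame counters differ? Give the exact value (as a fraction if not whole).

7200/1001 frames

5 min = 300 s.
A emits 24000/1001 × 300 = 7200000/1001 frames; B emits 24 × 300 = 7200.
Difference = 7200/1001 frames (≈ 7.1928); B is ahead of A.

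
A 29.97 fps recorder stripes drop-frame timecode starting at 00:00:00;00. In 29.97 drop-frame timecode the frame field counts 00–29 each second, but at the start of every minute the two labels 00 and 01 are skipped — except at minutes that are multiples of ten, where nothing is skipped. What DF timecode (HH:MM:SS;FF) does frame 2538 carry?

Each 10-minute DF block holds 10 × 60 × 30 − 9 × 2 = 17982 frames. 2538 ÷ 17982 → 0 full blocks, remainder 2538.
Within the partial block the first minute is 1800 frames and each further minute 1798, so 1 further minute boundary passed. Total skipped labels = 18 × 0 + 2 × 1 = 2.
Non-drop label index = 2538 + 2 = 2540; at 30 labels/s that is 00:01:24:20, i.e. DF 00:01:24;20.

00:01:24;20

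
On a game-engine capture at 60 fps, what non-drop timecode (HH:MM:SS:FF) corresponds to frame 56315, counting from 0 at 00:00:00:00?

00:15:38:35

56315 ÷ 60 = 938 full seconds, remainder 35 frames.
938 s = 0 h 15 min 38 s.
Timecode: 00:15:38:35.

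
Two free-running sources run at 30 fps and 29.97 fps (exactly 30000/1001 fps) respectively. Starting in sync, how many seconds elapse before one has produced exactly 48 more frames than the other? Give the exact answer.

1601.6 seconds

The gap grows by |30000/1001 − 30| = 30/1001 frames per second.
Time for a 48-frame gap: 48 ÷ (30/1001) = 1601.6 s.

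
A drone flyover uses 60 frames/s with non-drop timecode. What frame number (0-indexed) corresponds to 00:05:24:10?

Total seconds to the label: (0 × 3600 + 5 × 60 + 24) = 324.
Frame index = 324 × 60 + 10 = 19450.

19450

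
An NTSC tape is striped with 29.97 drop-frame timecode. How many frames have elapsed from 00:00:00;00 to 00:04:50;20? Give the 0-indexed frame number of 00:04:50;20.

8712

As if non-drop at 30 labels/s: (0 × 3600 + 4 × 60 + 50) × 30 + 20 = 8720.
Minute boundaries passed: 4; those not divisible by 10: 4 − 0 = 4; dropped labels = 2 × 4 = 8.
Actual frame index = 8720 − 8 = 8712.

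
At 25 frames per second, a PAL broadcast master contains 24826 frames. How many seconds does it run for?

993.04 seconds

Running time = 24826 / (25) = 993.04 s.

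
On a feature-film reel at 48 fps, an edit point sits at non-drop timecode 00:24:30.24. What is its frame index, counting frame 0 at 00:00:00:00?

Total seconds to the label: (0 × 3600 + 24 × 60 + 30) = 1470.
Frame index = 1470 × 48 + 24 = 70584.

70584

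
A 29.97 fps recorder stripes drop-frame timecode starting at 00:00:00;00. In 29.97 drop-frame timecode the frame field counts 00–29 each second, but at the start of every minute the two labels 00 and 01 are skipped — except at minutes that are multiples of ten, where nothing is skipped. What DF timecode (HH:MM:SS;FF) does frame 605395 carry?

05:36:40;01

Ten DF minutes hold 17982 frames, so frame 605395 lies in block 33 (frames 593406–611387) with 11989 frames into that block.
The block's first minute is 1800 frames and the rest 1798 each; 11989 frames reaches minute 6, so 33 × 18 + 6 × 2 = 606 labels have been skipped so far.
Adding those back, label number 605395 + 606 = 606001 at 30 labels/s is 20200 s + 1 f = 5 h 36 min 40 s frame 1, i.e. 05:36:40;01.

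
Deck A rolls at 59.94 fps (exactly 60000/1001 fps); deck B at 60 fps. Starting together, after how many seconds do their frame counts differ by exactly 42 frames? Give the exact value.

700.7 seconds

The gap grows by |60 − 60000/1001| = 60/1001 frames per second.
Time for a 42-frame gap: 42 ÷ (60/1001) = 700.7 s.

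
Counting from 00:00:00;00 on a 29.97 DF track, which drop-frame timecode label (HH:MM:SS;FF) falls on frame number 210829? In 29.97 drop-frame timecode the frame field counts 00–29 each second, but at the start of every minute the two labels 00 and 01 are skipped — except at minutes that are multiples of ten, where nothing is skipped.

Each 10-minute DF block holds 10 × 60 × 30 − 9 × 2 = 17982 frames. 210829 ÷ 17982 → 11 full blocks, remainder 13027.
Within the partial block the first minute is 1800 frames and each further minute 1798, so 7 further minute boundaries passed. Total skipped labels = 18 × 11 + 2 × 7 = 212.
Non-drop label index = 210829 + 212 = 211041; at 30 labels/s that is 01:57:14:21, i.e. DF 01:57:14;21.

01:57:14;21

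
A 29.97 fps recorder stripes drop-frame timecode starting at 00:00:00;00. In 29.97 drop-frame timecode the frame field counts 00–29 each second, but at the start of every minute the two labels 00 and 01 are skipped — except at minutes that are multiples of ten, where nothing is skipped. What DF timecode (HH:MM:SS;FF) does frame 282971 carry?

02:37:21;25

Each 10-minute DF block holds 10 × 60 × 30 − 9 × 2 = 17982 frames. 282971 ÷ 17982 → 15 full blocks, remainder 13241.
Within the partial block the first minute is 1800 frames and each further minute 1798, so 7 further minute boundaries passed. Total skipped labels = 18 × 15 + 2 × 7 = 284.
Non-drop label index = 282971 + 284 = 283255; at 30 labels/s that is 02:37:21:25, i.e. DF 02:37:21;25.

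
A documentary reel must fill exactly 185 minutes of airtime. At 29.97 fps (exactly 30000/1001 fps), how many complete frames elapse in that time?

185 min = 11100 s.
Frames = 11100 × 30000/1001 = 333000000/1001 ≈ 332667.3327.
Complete frames: 332667.

332667 frames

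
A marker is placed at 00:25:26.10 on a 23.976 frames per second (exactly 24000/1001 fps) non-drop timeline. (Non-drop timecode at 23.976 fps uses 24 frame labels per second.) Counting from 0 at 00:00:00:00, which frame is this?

Total seconds to the label: (0 × 3600 + 25 × 60 + 26) = 1526.
Frame index = 1526 × 24 + 10 = 36634.

36634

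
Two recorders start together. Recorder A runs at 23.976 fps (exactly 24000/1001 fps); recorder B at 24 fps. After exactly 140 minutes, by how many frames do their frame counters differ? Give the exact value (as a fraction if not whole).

140 min = 8400 s.
A emits 24000/1001 × 8400 = 28800000/143 frames; B emits 24 × 8400 = 201600.
Difference = 28800/143 frames (≈ 201.3986); B is ahead of A.

28800/143 frames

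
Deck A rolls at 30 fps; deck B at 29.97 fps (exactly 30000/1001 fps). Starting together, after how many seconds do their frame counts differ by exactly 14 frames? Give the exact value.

7007/15 seconds

The gap grows by |30000/1001 − 30| = 30/1001 frames per second.
Time for a 14-frame gap: 14 ÷ (30/1001) = 7007/15 s.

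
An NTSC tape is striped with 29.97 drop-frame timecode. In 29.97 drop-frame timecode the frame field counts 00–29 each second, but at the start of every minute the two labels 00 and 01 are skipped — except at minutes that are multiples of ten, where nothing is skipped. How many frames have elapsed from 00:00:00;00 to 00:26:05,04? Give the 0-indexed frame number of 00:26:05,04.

46906

Complete 10-minute blocks: 2, each 17982 frames → 35964.
Remaining 6 whole minutes in the current block: 1800 + 5 × 1798 = 10790 frames.
Within the current minute: 5 × 30 + 4 − 2 = 152 (labels ;00/;01 skipped at this minute). Total = 35964 + 10790 + 152 = 46906.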